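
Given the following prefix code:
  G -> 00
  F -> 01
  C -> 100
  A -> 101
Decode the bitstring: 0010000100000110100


Decoding step by step:
Bits 00 -> G
Bits 100 -> C
Bits 00 -> G
Bits 100 -> C
Bits 00 -> G
Bits 01 -> F
Bits 101 -> A
Bits 00 -> G


Decoded message: GCGCGFAG


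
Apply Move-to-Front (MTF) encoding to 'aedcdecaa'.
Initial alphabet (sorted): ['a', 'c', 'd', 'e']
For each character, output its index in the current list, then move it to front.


MTF encoding:
'a': index 0 in ['a', 'c', 'd', 'e'] -> ['a', 'c', 'd', 'e']
'e': index 3 in ['a', 'c', 'd', 'e'] -> ['e', 'a', 'c', 'd']
'd': index 3 in ['e', 'a', 'c', 'd'] -> ['d', 'e', 'a', 'c']
'c': index 3 in ['d', 'e', 'a', 'c'] -> ['c', 'd', 'e', 'a']
'd': index 1 in ['c', 'd', 'e', 'a'] -> ['d', 'c', 'e', 'a']
'e': index 2 in ['d', 'c', 'e', 'a'] -> ['e', 'd', 'c', 'a']
'c': index 2 in ['e', 'd', 'c', 'a'] -> ['c', 'e', 'd', 'a']
'a': index 3 in ['c', 'e', 'd', 'a'] -> ['a', 'c', 'e', 'd']
'a': index 0 in ['a', 'c', 'e', 'd'] -> ['a', 'c', 'e', 'd']


Output: [0, 3, 3, 3, 1, 2, 2, 3, 0]


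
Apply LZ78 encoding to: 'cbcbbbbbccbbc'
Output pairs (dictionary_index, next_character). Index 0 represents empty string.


LZ78 encoding steps:
Dictionary: {0: ''}
Step 1: w='' (idx 0), next='c' -> output (0, 'c'), add 'c' as idx 1
Step 2: w='' (idx 0), next='b' -> output (0, 'b'), add 'b' as idx 2
Step 3: w='c' (idx 1), next='b' -> output (1, 'b'), add 'cb' as idx 3
Step 4: w='b' (idx 2), next='b' -> output (2, 'b'), add 'bb' as idx 4
Step 5: w='bb' (idx 4), next='c' -> output (4, 'c'), add 'bbc' as idx 5
Step 6: w='cb' (idx 3), next='b' -> output (3, 'b'), add 'cbb' as idx 6
Step 7: w='c' (idx 1), end of input -> output (1, '')


Encoded: [(0, 'c'), (0, 'b'), (1, 'b'), (2, 'b'), (4, 'c'), (3, 'b'), (1, '')]


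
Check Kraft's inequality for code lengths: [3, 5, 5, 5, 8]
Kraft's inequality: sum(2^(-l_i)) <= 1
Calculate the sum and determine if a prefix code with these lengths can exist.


Sum = 2^(-3) + 2^(-5) + 2^(-5) + 2^(-5) + 2^(-8)
    = 0.125 + 0.03125 + 0.03125 + 0.03125 + 0.00390625
    = 57/256 = 0.22265625
Since 0.22265625 <= 1, Kraft's inequality IS satisfied.
A prefix code with these lengths CAN exist.

Kraft sum = 0.22265625. Satisfied.


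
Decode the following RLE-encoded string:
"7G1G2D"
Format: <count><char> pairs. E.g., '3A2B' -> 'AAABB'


Expanding each <count><char> pair:
  7G -> 'GGGGGGG'
  1G -> 'G'
  2D -> 'DD'

Decoded = GGGGGGGGDD


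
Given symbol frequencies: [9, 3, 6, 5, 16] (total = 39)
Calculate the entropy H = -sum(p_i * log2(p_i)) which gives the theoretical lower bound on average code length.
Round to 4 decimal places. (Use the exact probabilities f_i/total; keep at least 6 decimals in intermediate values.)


Per-symbol terms -p_i * log2(p_i) with p_i = f_i/39:
  p = 9/39 = 0.230769: log2(p) = -2.115477, -p*log2(p) = 0.488187
  p = 3/39 = 0.076923: log2(p) = -3.700440, -p*log2(p) = 0.284649
  p = 6/39 = 0.153846: log2(p) = -2.700440, -p*log2(p) = 0.415452
  p = 5/39 = 0.128205: log2(p) = -2.963474, -p*log2(p) = 0.379933
  p = 16/39 = 0.410256: log2(p) = -1.285402, -p*log2(p) = 0.527345
H = 0.488187 + 0.284649 + 0.415452 + 0.379933 + 0.527345 = 2.095566

H = 2.0956 bits/symbol


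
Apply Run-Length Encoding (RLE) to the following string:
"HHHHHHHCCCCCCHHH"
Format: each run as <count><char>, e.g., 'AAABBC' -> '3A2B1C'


Scanning runs left to right:
  i=0: run of 'H' x 7 -> '7H'
  i=7: run of 'C' x 6 -> '6C'
  i=13: run of 'H' x 3 -> '3H'

RLE = 7H6C3H


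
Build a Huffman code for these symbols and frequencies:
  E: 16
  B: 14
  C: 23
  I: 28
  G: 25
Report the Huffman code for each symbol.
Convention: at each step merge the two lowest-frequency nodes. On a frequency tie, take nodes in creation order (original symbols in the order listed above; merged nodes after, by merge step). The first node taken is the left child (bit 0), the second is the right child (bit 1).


Huffman tree construction:
Step 1: Merge B(14) + E(16) = 30
Step 2: Merge C(23) + G(25) = 48
Step 3: Merge I(28) + (B+E)(30) = 58
Step 4: Merge (C+G)(48) + (I+(B+E))(58) = 106
Read each symbol's code off the tree from the root (left child = 0, right child = 1).

Codes:
  E: 111 (length 3)
  B: 110 (length 3)
  C: 00 (length 2)
  I: 10 (length 2)
  G: 01 (length 2)
Average code length: 242/106 = 2.2830 bits/symbol


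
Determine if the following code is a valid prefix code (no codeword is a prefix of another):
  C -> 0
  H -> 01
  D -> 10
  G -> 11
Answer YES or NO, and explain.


Checking each pair (does one codeword prefix another?):
  C='0' vs H='01': prefix -- VIOLATION

NO -- this is NOT a valid prefix code. C (0) is a prefix of H (01).


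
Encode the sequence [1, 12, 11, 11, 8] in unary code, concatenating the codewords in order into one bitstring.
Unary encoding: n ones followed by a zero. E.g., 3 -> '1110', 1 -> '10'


Encode each number as n ones followed by a terminating 0:
  1 -> 10 (2 bits)
  12 -> 1111111111110 (13 bits)
  11 -> 111111111110 (12 bits)
  11 -> 111111111110 (12 bits)
  8 -> 111111110 (9 bits)
Total length = 2 + 13 + 12 + 12 + 9 = 48 bits.

Unary([1, 12, 11, 11, 8]) = 101111111111110111111111110111111111110111111110 (48 bits)


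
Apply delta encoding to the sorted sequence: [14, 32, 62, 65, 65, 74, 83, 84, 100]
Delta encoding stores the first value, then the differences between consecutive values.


First value: 14
Deltas:
  32 - 14 = 18
  62 - 32 = 30
  65 - 62 = 3
  65 - 65 = 0
  74 - 65 = 9
  83 - 74 = 9
  84 - 83 = 1
  100 - 84 = 16


Delta encoded: [14, 18, 30, 3, 0, 9, 9, 1, 16]


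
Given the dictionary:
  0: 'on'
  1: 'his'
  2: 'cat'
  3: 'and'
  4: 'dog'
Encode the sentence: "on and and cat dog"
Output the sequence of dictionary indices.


Look up each word in the dictionary:
  'on' -> 0
  'and' -> 3
  'and' -> 3
  'cat' -> 2
  'dog' -> 4

Encoded: [0, 3, 3, 2, 4]


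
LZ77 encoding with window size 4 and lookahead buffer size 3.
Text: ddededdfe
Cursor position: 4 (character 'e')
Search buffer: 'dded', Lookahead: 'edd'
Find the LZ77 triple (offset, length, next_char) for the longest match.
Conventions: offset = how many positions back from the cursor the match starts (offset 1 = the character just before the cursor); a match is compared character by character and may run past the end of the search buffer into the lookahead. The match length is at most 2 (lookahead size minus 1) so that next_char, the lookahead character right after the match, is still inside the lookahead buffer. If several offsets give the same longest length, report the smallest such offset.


Try each offset into the search buffer:
  offset=1 (pos 3, char 'd'): match length 0
  offset=2 (pos 2, char 'e'): match length 2
  offset=3 (pos 1, char 'd'): match length 0
  offset=4 (pos 0, char 'd'): match length 0
Longest match has length 2 at offset 2.
next_char = character at position 4 + 2 = 6 -> 'd'

Best match: offset=2, length=2 (matching 'ed' starting at position 2)
LZ77 triple: (2, 2, 'd')


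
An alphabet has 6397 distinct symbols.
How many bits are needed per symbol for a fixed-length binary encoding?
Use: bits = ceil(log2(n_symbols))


log2(6397) = 12.6432
Bracket: 2^12 = 4096 < 6397 <= 2^13 = 8192
So ceil(log2(6397)) = 13

bits = ceil(log2(6397)) = ceil(12.6432) = 13 bits


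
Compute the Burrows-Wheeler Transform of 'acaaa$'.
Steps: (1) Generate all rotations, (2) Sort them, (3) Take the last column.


Rotations (sorted):
  0: $acaaa -> last char: a
  1: a$acaa -> last char: a
  2: aa$aca -> last char: a
  3: aaa$ac -> last char: c
  4: acaaa$ -> last char: $
  5: caaa$a -> last char: a


BWT = aaac$a


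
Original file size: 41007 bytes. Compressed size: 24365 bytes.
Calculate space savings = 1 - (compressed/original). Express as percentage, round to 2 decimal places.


ratio = compressed/original = 24365/41007 = 0.594167
savings = 1 - ratio = 1 - 0.594167 = 0.405833
as a percentage: 0.405833 * 100 = 40.58%

Space savings = 1 - 24365/41007 = 40.58%


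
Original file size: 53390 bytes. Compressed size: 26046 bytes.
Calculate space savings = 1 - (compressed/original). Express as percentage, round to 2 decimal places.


ratio = compressed/original = 26046/53390 = 0.487844
savings = 1 - ratio = 1 - 0.487844 = 0.512156
as a percentage: 0.512156 * 100 = 51.22%

Space savings = 1 - 26046/53390 = 51.22%


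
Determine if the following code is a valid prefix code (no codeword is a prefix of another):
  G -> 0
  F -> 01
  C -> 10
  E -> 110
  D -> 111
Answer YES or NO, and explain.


Checking each pair (does one codeword prefix another?):
  G='0' vs F='01': prefix -- VIOLATION

NO -- this is NOT a valid prefix code. G (0) is a prefix of F (01).


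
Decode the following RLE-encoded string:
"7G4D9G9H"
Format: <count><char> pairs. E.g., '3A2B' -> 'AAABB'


Expanding each <count><char> pair:
  7G -> 'GGGGGGG'
  4D -> 'DDDD'
  9G -> 'GGGGGGGGG'
  9H -> 'HHHHHHHHH'

Decoded = GGGGGGGDDDDGGGGGGGGGHHHHHHHHH


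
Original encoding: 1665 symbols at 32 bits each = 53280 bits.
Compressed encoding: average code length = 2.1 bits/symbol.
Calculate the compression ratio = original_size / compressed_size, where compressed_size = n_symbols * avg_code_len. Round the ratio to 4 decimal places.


original_size = n_symbols * orig_bits = 1665 * 32 = 53280 bits
compressed_size = n_symbols * avg_code_len = 1665 * 2.1 = 3496.5 bits
ratio = original_size / compressed_size = 53280 / 3496.5 = 15.2381

Compression ratio = 15.2381


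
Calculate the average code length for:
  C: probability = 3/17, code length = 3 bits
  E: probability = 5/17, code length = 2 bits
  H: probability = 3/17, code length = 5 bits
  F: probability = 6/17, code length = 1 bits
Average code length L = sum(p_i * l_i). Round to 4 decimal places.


Weighted contributions p_i * l_i:
  C: (3/17) * 3 = 9/17
  E: (5/17) * 2 = 10/17
  H: (3/17) * 5 = 15/17
  F: (6/17) * 1 = 6/17
Sum = (9 + 10 + 15 + 6)/17 = 40/17

L = 40/17 = 2.3529 bits/symbol


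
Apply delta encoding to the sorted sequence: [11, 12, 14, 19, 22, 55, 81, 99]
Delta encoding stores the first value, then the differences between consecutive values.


First value: 11
Deltas:
  12 - 11 = 1
  14 - 12 = 2
  19 - 14 = 5
  22 - 19 = 3
  55 - 22 = 33
  81 - 55 = 26
  99 - 81 = 18


Delta encoded: [11, 1, 2, 5, 3, 33, 26, 18]


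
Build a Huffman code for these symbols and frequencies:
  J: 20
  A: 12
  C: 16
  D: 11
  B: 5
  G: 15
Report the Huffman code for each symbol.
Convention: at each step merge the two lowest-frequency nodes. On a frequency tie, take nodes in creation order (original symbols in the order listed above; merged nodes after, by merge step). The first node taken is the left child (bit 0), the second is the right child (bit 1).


Huffman tree construction:
Step 1: Merge B(5) + D(11) = 16
Step 2: Merge A(12) + G(15) = 27
Step 3: Merge C(16) + (B+D)(16) = 32
Step 4: Merge J(20) + (A+G)(27) = 47
Step 5: Merge (C+(B+D))(32) + (J+(A+G))(47) = 79
Read each symbol's code off the tree from the root (left child = 0, right child = 1).

Codes:
  J: 10 (length 2)
  A: 110 (length 3)
  C: 00 (length 2)
  D: 011 (length 3)
  B: 010 (length 3)
  G: 111 (length 3)
Average code length: 201/79 = 2.5443 bits/symbol


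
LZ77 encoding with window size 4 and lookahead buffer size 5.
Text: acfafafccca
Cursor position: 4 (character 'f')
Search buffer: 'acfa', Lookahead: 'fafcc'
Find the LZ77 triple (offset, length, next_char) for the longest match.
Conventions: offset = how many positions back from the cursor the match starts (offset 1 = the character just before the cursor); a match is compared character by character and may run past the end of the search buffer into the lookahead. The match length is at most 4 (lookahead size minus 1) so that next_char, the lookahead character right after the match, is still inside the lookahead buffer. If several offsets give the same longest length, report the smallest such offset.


Try each offset into the search buffer:
  offset=1 (pos 3, char 'a'): match length 0
  offset=2 (pos 2, char 'f'): match length 3
  offset=3 (pos 1, char 'c'): match length 0
  offset=4 (pos 0, char 'a'): match length 0
Longest match has length 3 at offset 2.
next_char = character at position 4 + 3 = 7 -> 'c'

Best match: offset=2, length=3 (matching 'faf' starting at position 2)
LZ77 triple: (2, 3, 'c')


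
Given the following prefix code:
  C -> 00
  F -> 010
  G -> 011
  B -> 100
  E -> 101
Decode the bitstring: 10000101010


Decoding step by step:
Bits 100 -> B
Bits 00 -> C
Bits 101 -> E
Bits 010 -> F


Decoded message: BCEF


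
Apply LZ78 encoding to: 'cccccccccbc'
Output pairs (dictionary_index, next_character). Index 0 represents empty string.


LZ78 encoding steps:
Dictionary: {0: ''}
Step 1: w='' (idx 0), next='c' -> output (0, 'c'), add 'c' as idx 1
Step 2: w='c' (idx 1), next='c' -> output (1, 'c'), add 'cc' as idx 2
Step 3: w='cc' (idx 2), next='c' -> output (2, 'c'), add 'ccc' as idx 3
Step 4: w='ccc' (idx 3), next='b' -> output (3, 'b'), add 'cccb' as idx 4
Step 5: w='c' (idx 1), end of input -> output (1, '')


Encoded: [(0, 'c'), (1, 'c'), (2, 'c'), (3, 'b'), (1, '')]


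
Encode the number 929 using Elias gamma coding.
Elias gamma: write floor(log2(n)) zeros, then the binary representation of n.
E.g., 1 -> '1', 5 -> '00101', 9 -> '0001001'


num_bits = floor(log2(929)) + 1 = 10
leading_zeros = num_bits - 1 = 9
binary(929) = 1110100001

Elias gamma(929) = '000000000' + '1110100001' = 0000000001110100001 (19 bits)


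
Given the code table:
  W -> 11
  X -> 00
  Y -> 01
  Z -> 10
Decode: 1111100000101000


Decoding:
11 -> W
11 -> W
10 -> Z
00 -> X
00 -> X
10 -> Z
10 -> Z
00 -> X


Result: WWZXXZZX


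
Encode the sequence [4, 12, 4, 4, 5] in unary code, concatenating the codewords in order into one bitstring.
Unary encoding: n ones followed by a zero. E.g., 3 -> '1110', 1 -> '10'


Encode each number as n ones followed by a terminating 0:
  4 -> 11110 (5 bits)
  12 -> 1111111111110 (13 bits)
  4 -> 11110 (5 bits)
  4 -> 11110 (5 bits)
  5 -> 111110 (6 bits)
Total length = 5 + 13 + 5 + 5 + 6 = 34 bits.

Unary([4, 12, 4, 4, 5]) = 1111011111111111101111011110111110 (34 bits)


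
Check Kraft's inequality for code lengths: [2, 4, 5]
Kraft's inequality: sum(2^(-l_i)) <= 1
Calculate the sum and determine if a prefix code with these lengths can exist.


Sum = 2^(-2) + 2^(-4) + 2^(-5)
    = 0.25 + 0.0625 + 0.03125
    = 11/32 = 0.34375
Since 0.34375 <= 1, Kraft's inequality IS satisfied.
A prefix code with these lengths CAN exist.

Kraft sum = 0.34375. Satisfied.


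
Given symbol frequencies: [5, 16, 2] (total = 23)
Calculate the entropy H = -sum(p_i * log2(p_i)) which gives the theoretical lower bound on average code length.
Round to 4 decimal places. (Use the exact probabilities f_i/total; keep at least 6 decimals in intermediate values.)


Per-symbol terms -p_i * log2(p_i) with p_i = f_i/23:
  p = 5/23 = 0.217391: log2(p) = -2.201634, -p*log2(p) = 0.478616
  p = 16/23 = 0.695652: log2(p) = -0.523562, -p*log2(p) = 0.364217
  p = 2/23 = 0.086957: log2(p) = -3.523562, -p*log2(p) = 0.306397
H = 0.478616 + 0.364217 + 0.306397 = 1.149230

H = 1.1492 bits/symbol


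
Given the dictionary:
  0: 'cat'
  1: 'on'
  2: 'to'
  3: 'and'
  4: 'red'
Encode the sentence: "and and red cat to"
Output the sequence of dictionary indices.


Look up each word in the dictionary:
  'and' -> 3
  'and' -> 3
  'red' -> 4
  'cat' -> 0
  'to' -> 2

Encoded: [3, 3, 4, 0, 2]


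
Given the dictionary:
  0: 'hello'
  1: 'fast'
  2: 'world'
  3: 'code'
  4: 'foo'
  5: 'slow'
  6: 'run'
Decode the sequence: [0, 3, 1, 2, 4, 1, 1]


Look up each index in the dictionary:
  0 -> 'hello'
  3 -> 'code'
  1 -> 'fast'
  2 -> 'world'
  4 -> 'foo'
  1 -> 'fast'
  1 -> 'fast'

Decoded: "hello code fast world foo fast fast"


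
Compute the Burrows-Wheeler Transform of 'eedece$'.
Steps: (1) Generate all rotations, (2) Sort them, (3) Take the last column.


Rotations (sorted):
  0: $eedece -> last char: e
  1: ce$eede -> last char: e
  2: dece$ee -> last char: e
  3: e$eedec -> last char: c
  4: ece$eed -> last char: d
  5: edece$e -> last char: e
  6: eedece$ -> last char: $


BWT = eeecde$


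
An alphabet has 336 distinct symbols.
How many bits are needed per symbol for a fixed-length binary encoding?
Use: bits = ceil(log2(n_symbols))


log2(336) = 8.3923
Bracket: 2^8 = 256 < 336 <= 2^9 = 512
So ceil(log2(336)) = 9

bits = ceil(log2(336)) = ceil(8.3923) = 9 bits


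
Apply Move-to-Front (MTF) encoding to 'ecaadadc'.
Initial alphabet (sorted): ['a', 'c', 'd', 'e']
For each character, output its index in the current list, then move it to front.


MTF encoding:
'e': index 3 in ['a', 'c', 'd', 'e'] -> ['e', 'a', 'c', 'd']
'c': index 2 in ['e', 'a', 'c', 'd'] -> ['c', 'e', 'a', 'd']
'a': index 2 in ['c', 'e', 'a', 'd'] -> ['a', 'c', 'e', 'd']
'a': index 0 in ['a', 'c', 'e', 'd'] -> ['a', 'c', 'e', 'd']
'd': index 3 in ['a', 'c', 'e', 'd'] -> ['d', 'a', 'c', 'e']
'a': index 1 in ['d', 'a', 'c', 'e'] -> ['a', 'd', 'c', 'e']
'd': index 1 in ['a', 'd', 'c', 'e'] -> ['d', 'a', 'c', 'e']
'c': index 2 in ['d', 'a', 'c', 'e'] -> ['c', 'd', 'a', 'e']


Output: [3, 2, 2, 0, 3, 1, 1, 2]


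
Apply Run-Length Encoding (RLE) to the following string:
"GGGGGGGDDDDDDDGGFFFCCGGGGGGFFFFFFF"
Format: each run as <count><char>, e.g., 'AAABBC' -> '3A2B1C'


Scanning runs left to right:
  i=0: run of 'G' x 7 -> '7G'
  i=7: run of 'D' x 7 -> '7D'
  i=14: run of 'G' x 2 -> '2G'
  i=16: run of 'F' x 3 -> '3F'
  i=19: run of 'C' x 2 -> '2C'
  i=21: run of 'G' x 6 -> '6G'
  i=27: run of 'F' x 7 -> '7F'

RLE = 7G7D2G3F2C6G7F


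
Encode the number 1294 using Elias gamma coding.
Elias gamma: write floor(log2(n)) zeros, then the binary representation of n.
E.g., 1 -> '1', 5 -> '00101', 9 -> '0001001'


num_bits = floor(log2(1294)) + 1 = 11
leading_zeros = num_bits - 1 = 10
binary(1294) = 10100001110

Elias gamma(1294) = '0000000000' + '10100001110' = 000000000010100001110 (21 bits)


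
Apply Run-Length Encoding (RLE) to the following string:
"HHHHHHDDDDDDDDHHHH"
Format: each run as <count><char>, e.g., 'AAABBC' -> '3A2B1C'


Scanning runs left to right:
  i=0: run of 'H' x 6 -> '6H'
  i=6: run of 'D' x 8 -> '8D'
  i=14: run of 'H' x 4 -> '4H'

RLE = 6H8D4H


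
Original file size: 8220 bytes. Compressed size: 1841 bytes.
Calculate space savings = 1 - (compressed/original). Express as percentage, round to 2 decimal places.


ratio = compressed/original = 1841/8220 = 0.223966
savings = 1 - ratio = 1 - 0.223966 = 0.776034
as a percentage: 0.776034 * 100 = 77.6%

Space savings = 1 - 1841/8220 = 77.6%


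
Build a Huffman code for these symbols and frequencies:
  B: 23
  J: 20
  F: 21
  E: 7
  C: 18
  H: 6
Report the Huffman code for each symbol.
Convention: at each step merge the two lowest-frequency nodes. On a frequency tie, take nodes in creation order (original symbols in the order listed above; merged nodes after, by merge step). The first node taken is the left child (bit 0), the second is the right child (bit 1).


Huffman tree construction:
Step 1: Merge H(6) + E(7) = 13
Step 2: Merge (H+E)(13) + C(18) = 31
Step 3: Merge J(20) + F(21) = 41
Step 4: Merge B(23) + ((H+E)+C)(31) = 54
Step 5: Merge (J+F)(41) + (B+((H+E)+C))(54) = 95
Read each symbol's code off the tree from the root (left child = 0, right child = 1).

Codes:
  B: 10 (length 2)
  J: 00 (length 2)
  F: 01 (length 2)
  E: 1101 (length 4)
  C: 111 (length 3)
  H: 1100 (length 4)
Average code length: 234/95 = 2.4632 bits/symbol


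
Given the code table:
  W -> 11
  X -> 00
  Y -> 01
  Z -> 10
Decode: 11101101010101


Decoding:
11 -> W
10 -> Z
11 -> W
01 -> Y
01 -> Y
01 -> Y
01 -> Y


Result: WZWYYYY


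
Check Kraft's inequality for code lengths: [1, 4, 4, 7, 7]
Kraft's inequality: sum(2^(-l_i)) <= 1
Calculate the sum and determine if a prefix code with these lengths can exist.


Sum = 2^(-1) + 2^(-4) + 2^(-4) + 2^(-7) + 2^(-7)
    = 0.5 + 0.0625 + 0.0625 + 0.0078125 + 0.0078125
    = 82/128 = 0.640625
Since 0.640625 <= 1, Kraft's inequality IS satisfied.
A prefix code with these lengths CAN exist.

Kraft sum = 0.640625. Satisfied.


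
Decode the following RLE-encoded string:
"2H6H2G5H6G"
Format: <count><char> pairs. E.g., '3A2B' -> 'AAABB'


Expanding each <count><char> pair:
  2H -> 'HH'
  6H -> 'HHHHHH'
  2G -> 'GG'
  5H -> 'HHHHH'
  6G -> 'GGGGGG'

Decoded = HHHHHHHHGGHHHHHGGGGGG


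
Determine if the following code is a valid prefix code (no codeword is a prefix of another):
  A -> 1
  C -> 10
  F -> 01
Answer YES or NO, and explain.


Checking each pair (does one codeword prefix another?):
  A='1' vs C='10': prefix -- VIOLATION

NO -- this is NOT a valid prefix code. A (1) is a prefix of C (10).


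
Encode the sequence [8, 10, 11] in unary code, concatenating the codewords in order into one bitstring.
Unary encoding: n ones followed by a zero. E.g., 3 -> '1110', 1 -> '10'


Encode each number as n ones followed by a terminating 0:
  8 -> 111111110 (9 bits)
  10 -> 11111111110 (11 bits)
  11 -> 111111111110 (12 bits)
Total length = 9 + 11 + 12 = 32 bits.

Unary([8, 10, 11]) = 11111111011111111110111111111110 (32 bits)


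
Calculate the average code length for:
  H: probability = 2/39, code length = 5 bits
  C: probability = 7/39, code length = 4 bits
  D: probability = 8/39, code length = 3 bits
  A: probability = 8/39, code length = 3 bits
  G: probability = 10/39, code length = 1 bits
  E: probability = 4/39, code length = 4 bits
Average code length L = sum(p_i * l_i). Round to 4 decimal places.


Weighted contributions p_i * l_i:
  H: (2/39) * 5 = 10/39
  C: (7/39) * 4 = 28/39
  D: (8/39) * 3 = 24/39
  A: (8/39) * 3 = 24/39
  G: (10/39) * 1 = 10/39
  E: (4/39) * 4 = 16/39
Sum = (10 + 28 + 24 + 24 + 10 + 16)/39 = 112/39

L = 112/39 = 2.8718 bits/symbol


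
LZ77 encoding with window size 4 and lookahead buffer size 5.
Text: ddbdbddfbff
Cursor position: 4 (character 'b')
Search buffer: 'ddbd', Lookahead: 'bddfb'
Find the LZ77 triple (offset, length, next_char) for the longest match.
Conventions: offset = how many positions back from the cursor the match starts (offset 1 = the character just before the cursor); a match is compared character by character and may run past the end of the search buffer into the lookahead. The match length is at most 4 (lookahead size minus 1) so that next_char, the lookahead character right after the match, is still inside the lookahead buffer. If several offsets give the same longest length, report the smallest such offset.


Try each offset into the search buffer:
  offset=1 (pos 3, char 'd'): match length 0
  offset=2 (pos 2, char 'b'): match length 2
  offset=3 (pos 1, char 'd'): match length 0
  offset=4 (pos 0, char 'd'): match length 0
Longest match has length 2 at offset 2.
next_char = character at position 4 + 2 = 6 -> 'd'

Best match: offset=2, length=2 (matching 'bd' starting at position 2)
LZ77 triple: (2, 2, 'd')


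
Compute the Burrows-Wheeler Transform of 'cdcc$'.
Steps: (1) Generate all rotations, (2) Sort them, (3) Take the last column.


Rotations (sorted):
  0: $cdcc -> last char: c
  1: c$cdc -> last char: c
  2: cc$cd -> last char: d
  3: cdcc$ -> last char: $
  4: dcc$c -> last char: c


BWT = ccd$c


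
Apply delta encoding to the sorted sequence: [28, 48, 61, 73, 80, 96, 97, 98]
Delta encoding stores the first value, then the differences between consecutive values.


First value: 28
Deltas:
  48 - 28 = 20
  61 - 48 = 13
  73 - 61 = 12
  80 - 73 = 7
  96 - 80 = 16
  97 - 96 = 1
  98 - 97 = 1


Delta encoded: [28, 20, 13, 12, 7, 16, 1, 1]


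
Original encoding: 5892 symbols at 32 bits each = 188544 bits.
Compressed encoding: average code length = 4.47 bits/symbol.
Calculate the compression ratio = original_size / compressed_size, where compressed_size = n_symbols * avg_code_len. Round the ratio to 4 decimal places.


original_size = n_symbols * orig_bits = 5892 * 32 = 188544 bits
compressed_size = n_symbols * avg_code_len = 5892 * 4.47 = 26337.24 bits
ratio = original_size / compressed_size = 188544 / 26337.24 = 7.1588

Compression ratio = 7.1588


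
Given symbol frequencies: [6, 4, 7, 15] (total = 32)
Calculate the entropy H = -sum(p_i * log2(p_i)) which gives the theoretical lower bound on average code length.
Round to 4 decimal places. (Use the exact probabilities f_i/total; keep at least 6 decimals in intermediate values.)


Per-symbol terms -p_i * log2(p_i) with p_i = f_i/32:
  p = 6/32 = 0.187500: log2(p) = -2.415037, -p*log2(p) = 0.452820
  p = 4/32 = 0.125000: log2(p) = -3.000000, -p*log2(p) = 0.375000
  p = 7/32 = 0.218750: log2(p) = -2.192645, -p*log2(p) = 0.479641
  p = 15/32 = 0.468750: log2(p) = -1.093109, -p*log2(p) = 0.512395
H = 0.452820 + 0.375000 + 0.479641 + 0.512395 = 1.819856

H = 1.8199 bits/symbol


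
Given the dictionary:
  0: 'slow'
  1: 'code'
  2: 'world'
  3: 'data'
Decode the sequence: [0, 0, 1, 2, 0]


Look up each index in the dictionary:
  0 -> 'slow'
  0 -> 'slow'
  1 -> 'code'
  2 -> 'world'
  0 -> 'slow'

Decoded: "slow slow code world slow"


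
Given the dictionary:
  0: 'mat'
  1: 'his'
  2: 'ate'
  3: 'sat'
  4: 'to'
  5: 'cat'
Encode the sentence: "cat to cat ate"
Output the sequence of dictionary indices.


Look up each word in the dictionary:
  'cat' -> 5
  'to' -> 4
  'cat' -> 5
  'ate' -> 2

Encoded: [5, 4, 5, 2]


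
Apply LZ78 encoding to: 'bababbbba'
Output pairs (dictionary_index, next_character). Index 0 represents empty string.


LZ78 encoding steps:
Dictionary: {0: ''}
Step 1: w='' (idx 0), next='b' -> output (0, 'b'), add 'b' as idx 1
Step 2: w='' (idx 0), next='a' -> output (0, 'a'), add 'a' as idx 2
Step 3: w='b' (idx 1), next='a' -> output (1, 'a'), add 'ba' as idx 3
Step 4: w='b' (idx 1), next='b' -> output (1, 'b'), add 'bb' as idx 4
Step 5: w='bb' (idx 4), next='a' -> output (4, 'a'), add 'bba' as idx 5


Encoded: [(0, 'b'), (0, 'a'), (1, 'a'), (1, 'b'), (4, 'a')]


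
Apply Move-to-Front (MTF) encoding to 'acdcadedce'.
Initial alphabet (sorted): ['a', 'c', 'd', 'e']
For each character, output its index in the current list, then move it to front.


MTF encoding:
'a': index 0 in ['a', 'c', 'd', 'e'] -> ['a', 'c', 'd', 'e']
'c': index 1 in ['a', 'c', 'd', 'e'] -> ['c', 'a', 'd', 'e']
'd': index 2 in ['c', 'a', 'd', 'e'] -> ['d', 'c', 'a', 'e']
'c': index 1 in ['d', 'c', 'a', 'e'] -> ['c', 'd', 'a', 'e']
'a': index 2 in ['c', 'd', 'a', 'e'] -> ['a', 'c', 'd', 'e']
'd': index 2 in ['a', 'c', 'd', 'e'] -> ['d', 'a', 'c', 'e']
'e': index 3 in ['d', 'a', 'c', 'e'] -> ['e', 'd', 'a', 'c']
'd': index 1 in ['e', 'd', 'a', 'c'] -> ['d', 'e', 'a', 'c']
'c': index 3 in ['d', 'e', 'a', 'c'] -> ['c', 'd', 'e', 'a']
'e': index 2 in ['c', 'd', 'e', 'a'] -> ['e', 'c', 'd', 'a']


Output: [0, 1, 2, 1, 2, 2, 3, 1, 3, 2]


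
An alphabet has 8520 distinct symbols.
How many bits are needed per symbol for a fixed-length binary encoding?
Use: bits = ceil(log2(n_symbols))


log2(8520) = 13.0566
Bracket: 2^13 = 8192 < 8520 <= 2^14 = 16384
So ceil(log2(8520)) = 14

bits = ceil(log2(8520)) = ceil(13.0566) = 14 bits


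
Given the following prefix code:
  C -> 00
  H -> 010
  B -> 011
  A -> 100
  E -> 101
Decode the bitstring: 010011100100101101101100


Decoding step by step:
Bits 010 -> H
Bits 011 -> B
Bits 100 -> A
Bits 100 -> A
Bits 101 -> E
Bits 101 -> E
Bits 101 -> E
Bits 100 -> A


Decoded message: HBAAEEEA


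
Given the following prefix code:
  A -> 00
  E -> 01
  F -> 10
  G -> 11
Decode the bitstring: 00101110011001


Decoding step by step:
Bits 00 -> A
Bits 10 -> F
Bits 11 -> G
Bits 10 -> F
Bits 01 -> E
Bits 10 -> F
Bits 01 -> E


Decoded message: AFGFEFE


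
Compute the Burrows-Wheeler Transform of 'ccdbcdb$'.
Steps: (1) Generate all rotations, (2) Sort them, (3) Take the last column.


Rotations (sorted):
  0: $ccdbcdb -> last char: b
  1: b$ccdbcd -> last char: d
  2: bcdb$ccd -> last char: d
  3: ccdbcdb$ -> last char: $
  4: cdb$ccdb -> last char: b
  5: cdbcdb$c -> last char: c
  6: db$ccdbc -> last char: c
  7: dbcdb$cc -> last char: c


BWT = bdd$bccc


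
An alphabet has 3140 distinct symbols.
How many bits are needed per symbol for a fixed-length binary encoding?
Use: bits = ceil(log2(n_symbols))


log2(3140) = 11.6165
Bracket: 2^11 = 2048 < 3140 <= 2^12 = 4096
So ceil(log2(3140)) = 12

bits = ceil(log2(3140)) = ceil(11.6165) = 12 bits


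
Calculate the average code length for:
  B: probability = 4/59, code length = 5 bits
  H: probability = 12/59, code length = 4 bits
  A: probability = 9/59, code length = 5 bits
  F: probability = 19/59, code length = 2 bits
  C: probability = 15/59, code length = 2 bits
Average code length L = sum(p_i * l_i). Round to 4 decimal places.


Weighted contributions p_i * l_i:
  B: (4/59) * 5 = 20/59
  H: (12/59) * 4 = 48/59
  A: (9/59) * 5 = 45/59
  F: (19/59) * 2 = 38/59
  C: (15/59) * 2 = 30/59
Sum = (20 + 48 + 45 + 38 + 30)/59 = 181/59

L = 181/59 = 3.0678 bits/symbol


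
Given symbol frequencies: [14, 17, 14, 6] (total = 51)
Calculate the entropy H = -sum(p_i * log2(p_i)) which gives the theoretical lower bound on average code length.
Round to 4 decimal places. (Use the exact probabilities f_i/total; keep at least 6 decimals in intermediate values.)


Per-symbol terms -p_i * log2(p_i) with p_i = f_i/51:
  p = 14/51 = 0.274510: log2(p) = -1.865070, -p*log2(p) = 0.511980
  p = 17/51 = 0.333333: log2(p) = -1.584963, -p*log2(p) = 0.528321
  p = 14/51 = 0.274510: log2(p) = -1.865070, -p*log2(p) = 0.511980
  p = 6/51 = 0.117647: log2(p) = -3.087463, -p*log2(p) = 0.363231
H = 0.511980 + 0.528321 + 0.511980 + 0.363231 = 1.915512

H = 1.9155 bits/symbol


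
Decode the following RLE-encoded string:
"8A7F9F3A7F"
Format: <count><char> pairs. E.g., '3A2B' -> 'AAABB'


Expanding each <count><char> pair:
  8A -> 'AAAAAAAA'
  7F -> 'FFFFFFF'
  9F -> 'FFFFFFFFF'
  3A -> 'AAA'
  7F -> 'FFFFFFF'

Decoded = AAAAAAAAFFFFFFFFFFFFFFFFAAAFFFFFFF


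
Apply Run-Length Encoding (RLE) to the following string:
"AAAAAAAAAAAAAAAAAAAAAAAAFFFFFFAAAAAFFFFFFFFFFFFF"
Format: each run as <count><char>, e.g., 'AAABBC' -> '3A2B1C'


Scanning runs left to right:
  i=0: run of 'A' x 24 -> '24A'
  i=24: run of 'F' x 6 -> '6F'
  i=30: run of 'A' x 5 -> '5A'
  i=35: run of 'F' x 13 -> '13F'

RLE = 24A6F5A13F


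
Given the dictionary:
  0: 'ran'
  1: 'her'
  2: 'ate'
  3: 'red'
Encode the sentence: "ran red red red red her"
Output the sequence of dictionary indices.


Look up each word in the dictionary:
  'ran' -> 0
  'red' -> 3
  'red' -> 3
  'red' -> 3
  'red' -> 3
  'her' -> 1

Encoded: [0, 3, 3, 3, 3, 1]


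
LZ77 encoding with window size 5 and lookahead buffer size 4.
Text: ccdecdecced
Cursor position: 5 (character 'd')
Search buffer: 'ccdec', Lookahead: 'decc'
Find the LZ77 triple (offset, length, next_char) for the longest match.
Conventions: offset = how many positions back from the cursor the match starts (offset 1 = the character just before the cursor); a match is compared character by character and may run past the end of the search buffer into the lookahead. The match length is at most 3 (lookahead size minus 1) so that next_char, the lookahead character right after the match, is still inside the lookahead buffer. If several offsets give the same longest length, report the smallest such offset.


Try each offset into the search buffer:
  offset=1 (pos 4, char 'c'): match length 0
  offset=2 (pos 3, char 'e'): match length 0
  offset=3 (pos 2, char 'd'): match length 3
  offset=4 (pos 1, char 'c'): match length 0
  offset=5 (pos 0, char 'c'): match length 0
Longest match has length 3 at offset 3.
next_char = character at position 5 + 3 = 8 -> 'c'

Best match: offset=3, length=3 (matching 'dec' starting at position 2)
LZ77 triple: (3, 3, 'c')


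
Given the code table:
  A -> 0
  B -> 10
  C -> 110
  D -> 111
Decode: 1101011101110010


Decoding:
110 -> C
10 -> B
111 -> D
0 -> A
111 -> D
0 -> A
0 -> A
10 -> B


Result: CBDADAAB


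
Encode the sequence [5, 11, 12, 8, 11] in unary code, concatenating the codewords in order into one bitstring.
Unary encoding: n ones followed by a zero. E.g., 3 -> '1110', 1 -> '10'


Encode each number as n ones followed by a terminating 0:
  5 -> 111110 (6 bits)
  11 -> 111111111110 (12 bits)
  12 -> 1111111111110 (13 bits)
  8 -> 111111110 (9 bits)
  11 -> 111111111110 (12 bits)
Total length = 6 + 12 + 13 + 9 + 12 = 52 bits.

Unary([5, 11, 12, 8, 11]) = 1111101111111111101111111111110111111110111111111110 (52 bits)


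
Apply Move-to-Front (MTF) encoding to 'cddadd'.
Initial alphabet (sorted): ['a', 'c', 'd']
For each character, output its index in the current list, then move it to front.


MTF encoding:
'c': index 1 in ['a', 'c', 'd'] -> ['c', 'a', 'd']
'd': index 2 in ['c', 'a', 'd'] -> ['d', 'c', 'a']
'd': index 0 in ['d', 'c', 'a'] -> ['d', 'c', 'a']
'a': index 2 in ['d', 'c', 'a'] -> ['a', 'd', 'c']
'd': index 1 in ['a', 'd', 'c'] -> ['d', 'a', 'c']
'd': index 0 in ['d', 'a', 'c'] -> ['d', 'a', 'c']


Output: [1, 2, 0, 2, 1, 0]


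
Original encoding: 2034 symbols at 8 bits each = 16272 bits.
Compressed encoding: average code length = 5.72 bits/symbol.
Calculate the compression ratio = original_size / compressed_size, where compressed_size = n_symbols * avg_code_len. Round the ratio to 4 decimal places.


original_size = n_symbols * orig_bits = 2034 * 8 = 16272 bits
compressed_size = n_symbols * avg_code_len = 2034 * 5.72 = 11634.48 bits
ratio = original_size / compressed_size = 16272 / 11634.48 = 1.3986

Compression ratio = 1.3986


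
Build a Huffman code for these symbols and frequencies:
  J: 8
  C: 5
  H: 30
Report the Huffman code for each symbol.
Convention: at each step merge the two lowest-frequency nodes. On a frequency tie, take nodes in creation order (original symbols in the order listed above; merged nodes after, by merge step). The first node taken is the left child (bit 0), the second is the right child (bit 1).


Huffman tree construction:
Step 1: Merge C(5) + J(8) = 13
Step 2: Merge (C+J)(13) + H(30) = 43
Read each symbol's code off the tree from the root (left child = 0, right child = 1).

Codes:
  J: 01 (length 2)
  C: 00 (length 2)
  H: 1 (length 1)
Average code length: 56/43 = 1.3023 bits/symbol


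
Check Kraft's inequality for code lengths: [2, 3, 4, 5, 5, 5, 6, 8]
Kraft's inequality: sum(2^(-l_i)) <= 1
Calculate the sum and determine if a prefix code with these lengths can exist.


Sum = 2^(-2) + 2^(-3) + 2^(-4) + 2^(-5) + 2^(-5) + 2^(-5) + 2^(-6) + 2^(-8)
    = 0.25 + 0.125 + 0.0625 + 0.03125 + 0.03125 + 0.03125 + 0.015625 + 0.00390625
    = 141/256 = 0.55078125
Since 0.55078125 <= 1, Kraft's inequality IS satisfied.
A prefix code with these lengths CAN exist.

Kraft sum = 0.55078125. Satisfied.


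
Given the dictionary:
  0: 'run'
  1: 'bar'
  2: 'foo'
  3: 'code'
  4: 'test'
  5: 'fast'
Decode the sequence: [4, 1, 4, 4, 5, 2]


Look up each index in the dictionary:
  4 -> 'test'
  1 -> 'bar'
  4 -> 'test'
  4 -> 'test'
  5 -> 'fast'
  2 -> 'foo'

Decoded: "test bar test test fast foo"


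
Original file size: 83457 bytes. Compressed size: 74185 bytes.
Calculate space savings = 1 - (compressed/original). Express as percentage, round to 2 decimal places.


ratio = compressed/original = 74185/83457 = 0.888901
savings = 1 - ratio = 1 - 0.888901 = 0.111099
as a percentage: 0.111099 * 100 = 11.11%

Space savings = 1 - 74185/83457 = 11.11%


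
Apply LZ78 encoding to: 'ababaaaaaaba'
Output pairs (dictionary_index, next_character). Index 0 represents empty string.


LZ78 encoding steps:
Dictionary: {0: ''}
Step 1: w='' (idx 0), next='a' -> output (0, 'a'), add 'a' as idx 1
Step 2: w='' (idx 0), next='b' -> output (0, 'b'), add 'b' as idx 2
Step 3: w='a' (idx 1), next='b' -> output (1, 'b'), add 'ab' as idx 3
Step 4: w='a' (idx 1), next='a' -> output (1, 'a'), add 'aa' as idx 4
Step 5: w='aa' (idx 4), next='a' -> output (4, 'a'), add 'aaa' as idx 5
Step 6: w='ab' (idx 3), next='a' -> output (3, 'a'), add 'aba' as idx 6


Encoded: [(0, 'a'), (0, 'b'), (1, 'b'), (1, 'a'), (4, 'a'), (3, 'a')]


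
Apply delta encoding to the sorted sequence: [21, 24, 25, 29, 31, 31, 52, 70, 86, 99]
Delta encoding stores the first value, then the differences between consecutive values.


First value: 21
Deltas:
  24 - 21 = 3
  25 - 24 = 1
  29 - 25 = 4
  31 - 29 = 2
  31 - 31 = 0
  52 - 31 = 21
  70 - 52 = 18
  86 - 70 = 16
  99 - 86 = 13


Delta encoded: [21, 3, 1, 4, 2, 0, 21, 18, 16, 13]


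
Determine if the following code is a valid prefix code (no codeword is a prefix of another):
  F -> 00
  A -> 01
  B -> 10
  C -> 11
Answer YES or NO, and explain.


Checking each pair (does one codeword prefix another?):
  F='00' vs A='01': no prefix
  F='00' vs B='10': no prefix
  F='00' vs C='11': no prefix
  A='01' vs F='00': no prefix
  A='01' vs B='10': no prefix
  A='01' vs C='11': no prefix
  B='10' vs F='00': no prefix
  B='10' vs A='01': no prefix
  B='10' vs C='11': no prefix
  C='11' vs F='00': no prefix
  C='11' vs A='01': no prefix
  C='11' vs B='10': no prefix
No violation found over all pairs.

YES -- this is a valid prefix code. No codeword is a prefix of any other codeword.


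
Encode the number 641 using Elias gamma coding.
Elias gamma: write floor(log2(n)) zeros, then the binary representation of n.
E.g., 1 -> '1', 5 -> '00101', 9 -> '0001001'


num_bits = floor(log2(641)) + 1 = 10
leading_zeros = num_bits - 1 = 9
binary(641) = 1010000001

Elias gamma(641) = '000000000' + '1010000001' = 0000000001010000001 (19 bits)


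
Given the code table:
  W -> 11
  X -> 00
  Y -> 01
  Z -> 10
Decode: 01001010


Decoding:
01 -> Y
00 -> X
10 -> Z
10 -> Z


Result: YXZZ


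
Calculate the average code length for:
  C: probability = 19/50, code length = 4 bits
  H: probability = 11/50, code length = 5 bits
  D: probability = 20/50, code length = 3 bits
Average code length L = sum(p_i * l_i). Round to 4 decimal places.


Weighted contributions p_i * l_i:
  C: (19/50) * 4 = 76/50
  H: (11/50) * 5 = 55/50
  D: (20/50) * 3 = 60/50
Sum = (76 + 55 + 60)/50 = 191/50

L = 191/50 = 3.8200 bits/symbol


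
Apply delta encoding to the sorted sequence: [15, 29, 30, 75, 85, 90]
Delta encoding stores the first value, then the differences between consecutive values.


First value: 15
Deltas:
  29 - 15 = 14
  30 - 29 = 1
  75 - 30 = 45
  85 - 75 = 10
  90 - 85 = 5


Delta encoded: [15, 14, 1, 45, 10, 5]


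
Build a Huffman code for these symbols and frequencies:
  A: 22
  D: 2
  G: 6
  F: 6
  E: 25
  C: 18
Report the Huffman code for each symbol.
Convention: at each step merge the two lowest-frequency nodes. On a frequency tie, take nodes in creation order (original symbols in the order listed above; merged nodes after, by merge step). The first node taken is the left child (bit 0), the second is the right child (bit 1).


Huffman tree construction:
Step 1: Merge D(2) + G(6) = 8
Step 2: Merge F(6) + (D+G)(8) = 14
Step 3: Merge (F+(D+G))(14) + C(18) = 32
Step 4: Merge A(22) + E(25) = 47
Step 5: Merge ((F+(D+G))+C)(32) + (A+E)(47) = 79
Read each symbol's code off the tree from the root (left child = 0, right child = 1).

Codes:
  A: 10 (length 2)
  D: 0010 (length 4)
  G: 0011 (length 4)
  F: 000 (length 3)
  E: 11 (length 2)
  C: 01 (length 2)
Average code length: 180/79 = 2.2785 bits/symbol


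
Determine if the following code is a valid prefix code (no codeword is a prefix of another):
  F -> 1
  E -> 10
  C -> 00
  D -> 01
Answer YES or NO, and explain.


Checking each pair (does one codeword prefix another?):
  F='1' vs E='10': prefix -- VIOLATION

NO -- this is NOT a valid prefix code. F (1) is a prefix of E (10).


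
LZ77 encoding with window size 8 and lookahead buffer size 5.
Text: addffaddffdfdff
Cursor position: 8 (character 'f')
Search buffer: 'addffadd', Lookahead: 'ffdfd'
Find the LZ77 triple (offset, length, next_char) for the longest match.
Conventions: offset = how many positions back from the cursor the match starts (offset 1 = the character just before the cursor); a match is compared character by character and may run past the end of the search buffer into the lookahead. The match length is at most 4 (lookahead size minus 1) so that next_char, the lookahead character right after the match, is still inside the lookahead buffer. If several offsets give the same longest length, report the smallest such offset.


Try each offset into the search buffer:
  offset=1 (pos 7, char 'd'): match length 0
  offset=2 (pos 6, char 'd'): match length 0
  offset=3 (pos 5, char 'a'): match length 0
  offset=4 (pos 4, char 'f'): match length 1
  offset=5 (pos 3, char 'f'): match length 2
  offset=6 (pos 2, char 'd'): match length 0
  offset=7 (pos 1, char 'd'): match length 0
  offset=8 (pos 0, char 'a'): match length 0
Longest match has length 2 at offset 5.
next_char = character at position 8 + 2 = 10 -> 'd'

Best match: offset=5, length=2 (matching 'ff' starting at position 3)
LZ77 triple: (5, 2, 'd')
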